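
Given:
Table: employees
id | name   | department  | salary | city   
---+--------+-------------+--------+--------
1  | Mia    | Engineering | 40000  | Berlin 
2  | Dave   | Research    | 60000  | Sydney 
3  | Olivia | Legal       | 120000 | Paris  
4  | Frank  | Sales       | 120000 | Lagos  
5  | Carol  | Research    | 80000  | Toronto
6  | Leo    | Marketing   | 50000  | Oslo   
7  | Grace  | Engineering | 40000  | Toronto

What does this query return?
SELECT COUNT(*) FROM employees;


COUNT(*) counts all rows

7


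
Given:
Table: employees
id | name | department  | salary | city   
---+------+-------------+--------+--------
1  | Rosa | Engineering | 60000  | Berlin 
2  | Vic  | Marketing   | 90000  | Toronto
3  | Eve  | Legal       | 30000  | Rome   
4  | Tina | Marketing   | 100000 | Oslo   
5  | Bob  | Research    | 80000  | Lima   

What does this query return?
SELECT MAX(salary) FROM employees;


Salaries: 60000, 90000, 30000, 100000, 80000
MAX = 100000

100000


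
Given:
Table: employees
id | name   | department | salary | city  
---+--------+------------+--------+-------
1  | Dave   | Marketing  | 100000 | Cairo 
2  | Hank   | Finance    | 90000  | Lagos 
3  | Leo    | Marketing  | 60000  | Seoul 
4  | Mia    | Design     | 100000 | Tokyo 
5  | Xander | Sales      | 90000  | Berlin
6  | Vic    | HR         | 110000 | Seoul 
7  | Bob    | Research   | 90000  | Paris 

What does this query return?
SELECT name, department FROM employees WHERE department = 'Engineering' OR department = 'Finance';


Filtering: department = 'Engineering' OR 'Finance'
Matching: 1 rows

1 rows:
Hank, Finance


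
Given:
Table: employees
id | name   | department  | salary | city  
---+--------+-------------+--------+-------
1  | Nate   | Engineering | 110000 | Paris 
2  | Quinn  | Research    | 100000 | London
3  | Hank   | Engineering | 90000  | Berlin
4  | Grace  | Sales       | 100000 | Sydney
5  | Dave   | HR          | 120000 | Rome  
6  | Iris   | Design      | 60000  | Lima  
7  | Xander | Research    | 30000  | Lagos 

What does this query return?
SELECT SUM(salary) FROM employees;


SUM(salary) = 110000 + 100000 + 90000 + 100000 + 120000 + 60000 + 30000 = 610000

610000


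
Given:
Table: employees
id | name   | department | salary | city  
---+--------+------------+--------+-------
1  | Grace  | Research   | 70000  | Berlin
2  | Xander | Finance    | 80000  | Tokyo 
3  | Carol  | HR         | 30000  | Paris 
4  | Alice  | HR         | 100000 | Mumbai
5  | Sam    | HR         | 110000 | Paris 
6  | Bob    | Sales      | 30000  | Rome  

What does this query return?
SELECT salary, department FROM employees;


Projecting columns: salary, department

6 rows:
70000, Research
80000, Finance
30000, HR
100000, HR
110000, HR
30000, Sales


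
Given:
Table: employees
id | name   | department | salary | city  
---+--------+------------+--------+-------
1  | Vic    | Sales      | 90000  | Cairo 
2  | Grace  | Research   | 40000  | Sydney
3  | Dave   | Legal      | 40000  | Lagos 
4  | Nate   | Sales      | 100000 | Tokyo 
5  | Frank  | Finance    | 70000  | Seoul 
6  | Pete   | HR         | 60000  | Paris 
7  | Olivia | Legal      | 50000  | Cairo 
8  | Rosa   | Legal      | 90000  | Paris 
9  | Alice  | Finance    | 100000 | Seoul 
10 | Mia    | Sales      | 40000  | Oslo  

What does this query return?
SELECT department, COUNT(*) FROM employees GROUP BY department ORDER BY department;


Assigning each row to its department group:
  Vic -> Sales
  Grace -> Research
  Dave -> Legal
  Nate -> Sales
  Frank -> Finance
  Pete -> HR
  Olivia -> Legal
  Rosa -> Legal
  Alice -> Finance
  Mia -> Sales


5 groups:
Finance, 2
HR, 1
Legal, 3
Research, 1
Sales, 3


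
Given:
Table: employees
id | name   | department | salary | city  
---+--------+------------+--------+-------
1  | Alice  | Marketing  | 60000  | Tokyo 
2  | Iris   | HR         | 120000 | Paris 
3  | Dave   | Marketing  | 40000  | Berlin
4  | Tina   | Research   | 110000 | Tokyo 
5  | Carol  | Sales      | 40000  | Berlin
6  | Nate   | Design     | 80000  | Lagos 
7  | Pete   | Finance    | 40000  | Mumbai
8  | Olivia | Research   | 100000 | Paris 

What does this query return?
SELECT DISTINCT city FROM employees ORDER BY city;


All 'city' values (row order): Tokyo, Paris, Berlin, Tokyo, Berlin, Lagos, Mumbai, Paris
Removing duplicates leaves 5 unique value(s).

5 values:
Berlin
Lagos
Mumbai
Paris
Tokyo


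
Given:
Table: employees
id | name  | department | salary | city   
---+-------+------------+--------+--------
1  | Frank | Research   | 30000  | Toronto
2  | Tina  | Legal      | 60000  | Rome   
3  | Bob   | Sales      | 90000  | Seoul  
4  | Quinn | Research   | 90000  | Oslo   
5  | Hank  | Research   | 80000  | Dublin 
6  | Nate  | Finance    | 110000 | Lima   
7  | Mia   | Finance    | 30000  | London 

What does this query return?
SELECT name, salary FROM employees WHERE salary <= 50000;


Filtering: salary <= 50000
Matching: 2 rows

2 rows:
Frank, 30000
Mia, 30000


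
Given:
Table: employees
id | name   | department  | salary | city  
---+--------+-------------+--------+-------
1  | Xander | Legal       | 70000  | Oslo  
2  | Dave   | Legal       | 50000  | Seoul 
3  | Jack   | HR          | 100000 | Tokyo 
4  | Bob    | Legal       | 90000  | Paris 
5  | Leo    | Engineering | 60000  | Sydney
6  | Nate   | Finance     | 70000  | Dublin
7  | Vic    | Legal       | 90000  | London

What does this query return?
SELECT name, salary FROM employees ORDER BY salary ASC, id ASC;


Sorting by salary ASC, then id ASC for ties

7 rows:
Dave, 50000
Leo, 60000
Xander, 70000
Nate, 70000
Bob, 90000
Vic, 90000
Jack, 100000


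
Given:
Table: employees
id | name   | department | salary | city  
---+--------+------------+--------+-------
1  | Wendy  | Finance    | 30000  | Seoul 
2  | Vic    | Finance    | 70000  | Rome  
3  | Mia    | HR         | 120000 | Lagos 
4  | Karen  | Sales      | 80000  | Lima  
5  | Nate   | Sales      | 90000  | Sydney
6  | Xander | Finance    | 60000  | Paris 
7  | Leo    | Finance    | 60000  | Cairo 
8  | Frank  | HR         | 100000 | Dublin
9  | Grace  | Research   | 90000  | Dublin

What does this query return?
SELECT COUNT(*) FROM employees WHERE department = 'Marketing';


Counting rows where department = 'Marketing'


0


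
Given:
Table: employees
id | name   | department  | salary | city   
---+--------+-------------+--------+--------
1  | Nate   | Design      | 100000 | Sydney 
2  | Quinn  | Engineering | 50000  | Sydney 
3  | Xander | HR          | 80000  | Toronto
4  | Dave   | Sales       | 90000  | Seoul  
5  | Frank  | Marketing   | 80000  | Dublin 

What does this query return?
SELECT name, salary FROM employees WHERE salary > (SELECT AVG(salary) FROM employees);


Subquery: AVG(salary) = 80000.0
Filtering: salary > 80000.0
  Nate (100000) -> MATCH
  Dave (90000) -> MATCH


2 rows:
Nate, 100000
Dave, 90000


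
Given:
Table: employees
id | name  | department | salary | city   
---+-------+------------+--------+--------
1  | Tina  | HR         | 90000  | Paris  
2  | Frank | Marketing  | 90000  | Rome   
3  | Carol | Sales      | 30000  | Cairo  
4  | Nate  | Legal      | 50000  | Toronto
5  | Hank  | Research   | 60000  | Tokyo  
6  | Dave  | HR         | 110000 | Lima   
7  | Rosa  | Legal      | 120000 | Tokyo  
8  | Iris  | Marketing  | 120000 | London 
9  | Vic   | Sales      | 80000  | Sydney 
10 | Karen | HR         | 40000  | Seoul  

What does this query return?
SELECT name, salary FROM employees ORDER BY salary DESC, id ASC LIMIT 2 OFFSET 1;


Sort by salary DESC (id ASC tiebreak), then skip 1 and take 2
Rows 2 through 3

2 rows:
Iris, 120000
Dave, 110000


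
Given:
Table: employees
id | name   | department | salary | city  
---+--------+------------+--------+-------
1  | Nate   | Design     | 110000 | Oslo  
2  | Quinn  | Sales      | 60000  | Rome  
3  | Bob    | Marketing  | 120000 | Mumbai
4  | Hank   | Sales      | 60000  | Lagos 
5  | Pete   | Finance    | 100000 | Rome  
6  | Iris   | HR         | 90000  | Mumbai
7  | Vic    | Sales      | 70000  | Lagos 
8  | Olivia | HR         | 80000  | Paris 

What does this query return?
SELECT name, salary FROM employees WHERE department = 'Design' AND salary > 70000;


Filtering: department = 'Design' AND salary > 70000
Matching: 1 rows

1 rows:
Nate, 110000


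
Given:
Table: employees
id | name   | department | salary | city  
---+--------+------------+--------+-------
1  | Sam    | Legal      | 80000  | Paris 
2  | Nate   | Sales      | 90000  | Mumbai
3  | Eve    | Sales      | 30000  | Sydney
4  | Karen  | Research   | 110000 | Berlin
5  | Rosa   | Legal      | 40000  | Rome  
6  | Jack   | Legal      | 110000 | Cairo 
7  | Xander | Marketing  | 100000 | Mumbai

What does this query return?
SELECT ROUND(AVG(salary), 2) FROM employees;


SUM(salary) = 560000
COUNT = 7
ROUND(AVG, 2) = ROUND(560000 / 7, 2) = 80000.0

80000.0


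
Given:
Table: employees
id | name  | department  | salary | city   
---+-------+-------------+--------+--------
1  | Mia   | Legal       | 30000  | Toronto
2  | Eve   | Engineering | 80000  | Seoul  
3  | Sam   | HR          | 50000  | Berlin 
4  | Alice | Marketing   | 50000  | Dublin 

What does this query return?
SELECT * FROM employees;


SELECT * returns all 4 rows with all columns

4 rows:
1, Mia, Legal, 30000, Toronto
2, Eve, Engineering, 80000, Seoul
3, Sam, HR, 50000, Berlin
4, Alice, Marketing, 50000, Dublin


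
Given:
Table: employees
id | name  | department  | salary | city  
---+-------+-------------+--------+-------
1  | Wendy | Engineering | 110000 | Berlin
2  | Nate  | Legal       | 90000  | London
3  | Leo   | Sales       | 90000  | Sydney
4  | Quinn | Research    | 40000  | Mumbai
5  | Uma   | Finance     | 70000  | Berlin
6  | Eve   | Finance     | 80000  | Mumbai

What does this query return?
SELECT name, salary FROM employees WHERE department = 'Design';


Filtering: department = 'Design'
Matching rows: 0

Empty result set (0 rows)


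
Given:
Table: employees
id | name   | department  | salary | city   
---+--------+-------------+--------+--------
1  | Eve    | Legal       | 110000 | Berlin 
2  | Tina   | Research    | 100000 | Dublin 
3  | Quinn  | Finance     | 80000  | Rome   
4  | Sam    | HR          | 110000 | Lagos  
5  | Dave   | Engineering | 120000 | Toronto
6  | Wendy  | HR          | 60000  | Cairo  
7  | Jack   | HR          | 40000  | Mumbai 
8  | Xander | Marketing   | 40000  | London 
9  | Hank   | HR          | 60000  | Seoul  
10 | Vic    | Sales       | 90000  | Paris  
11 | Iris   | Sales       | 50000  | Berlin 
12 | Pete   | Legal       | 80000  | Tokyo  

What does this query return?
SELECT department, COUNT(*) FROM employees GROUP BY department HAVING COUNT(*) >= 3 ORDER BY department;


Groups with count >= 3:
  HR: 4 -> PASS
  Engineering: 1 -> filtered out
  Finance: 1 -> filtered out
  Legal: 2 -> filtered out
  Marketing: 1 -> filtered out
  Research: 1 -> filtered out
  Sales: 2 -> filtered out


1 groups:
HR, 4


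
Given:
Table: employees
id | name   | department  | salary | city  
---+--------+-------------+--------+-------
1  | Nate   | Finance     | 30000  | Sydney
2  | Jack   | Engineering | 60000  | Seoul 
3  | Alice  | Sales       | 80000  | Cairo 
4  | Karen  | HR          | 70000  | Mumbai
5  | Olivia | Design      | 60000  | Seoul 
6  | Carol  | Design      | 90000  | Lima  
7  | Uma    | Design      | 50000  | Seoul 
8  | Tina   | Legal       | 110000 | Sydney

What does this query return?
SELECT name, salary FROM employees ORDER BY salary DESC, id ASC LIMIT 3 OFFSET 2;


Sort by salary DESC (id ASC tiebreak), then skip 2 and take 3
Rows 3 through 5

3 rows:
Alice, 80000
Karen, 70000
Jack, 60000


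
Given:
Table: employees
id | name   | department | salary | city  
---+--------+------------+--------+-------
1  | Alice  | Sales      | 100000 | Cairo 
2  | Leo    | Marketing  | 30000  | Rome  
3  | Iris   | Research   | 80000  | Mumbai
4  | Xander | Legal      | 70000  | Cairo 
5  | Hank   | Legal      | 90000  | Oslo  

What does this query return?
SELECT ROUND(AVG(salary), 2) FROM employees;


SUM(salary) = 370000
COUNT = 5
ROUND(AVG, 2) = ROUND(370000 / 5, 2) = 74000.0

74000.0


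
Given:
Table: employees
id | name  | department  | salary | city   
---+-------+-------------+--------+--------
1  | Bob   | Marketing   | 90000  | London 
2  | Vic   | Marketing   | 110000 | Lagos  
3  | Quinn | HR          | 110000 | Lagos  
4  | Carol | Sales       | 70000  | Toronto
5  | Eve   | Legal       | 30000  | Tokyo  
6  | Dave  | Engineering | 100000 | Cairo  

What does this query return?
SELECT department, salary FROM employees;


Projecting columns: department, salary

6 rows:
Marketing, 90000
Marketing, 110000
HR, 110000
Sales, 70000
Legal, 30000
Engineering, 100000


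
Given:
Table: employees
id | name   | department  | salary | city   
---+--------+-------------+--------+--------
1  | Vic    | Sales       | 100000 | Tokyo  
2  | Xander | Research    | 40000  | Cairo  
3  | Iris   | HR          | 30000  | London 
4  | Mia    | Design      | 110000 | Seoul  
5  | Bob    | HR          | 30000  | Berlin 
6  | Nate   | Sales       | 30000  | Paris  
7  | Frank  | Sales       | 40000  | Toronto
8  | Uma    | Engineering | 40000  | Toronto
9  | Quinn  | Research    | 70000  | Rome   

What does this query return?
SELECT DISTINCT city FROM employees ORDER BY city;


All 'city' values (row order): Tokyo, Cairo, London, Seoul, Berlin, Paris, Toronto, Toronto, Rome
Removing duplicates leaves 8 unique value(s).

8 values:
Berlin
Cairo
London
Paris
Rome
Seoul
Tokyo
Toronto


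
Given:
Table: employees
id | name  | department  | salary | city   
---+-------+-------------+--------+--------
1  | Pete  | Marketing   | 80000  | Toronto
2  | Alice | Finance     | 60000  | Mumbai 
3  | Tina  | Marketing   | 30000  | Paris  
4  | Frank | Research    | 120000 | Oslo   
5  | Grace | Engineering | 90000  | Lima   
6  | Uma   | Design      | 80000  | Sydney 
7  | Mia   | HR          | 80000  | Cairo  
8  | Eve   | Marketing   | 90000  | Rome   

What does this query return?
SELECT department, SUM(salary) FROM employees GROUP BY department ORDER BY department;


Summing salary within each department:
  Design: 80000 = 80000
  Engineering: 90000 = 90000
  Finance: 60000 = 60000
  HR: 80000 = 80000
  Marketing: 80000 + 30000 + 90000 = 200000
  Research: 120000 = 120000


6 groups:
Design, 80000
Engineering, 90000
Finance, 60000
HR, 80000
Marketing, 200000
Research, 120000


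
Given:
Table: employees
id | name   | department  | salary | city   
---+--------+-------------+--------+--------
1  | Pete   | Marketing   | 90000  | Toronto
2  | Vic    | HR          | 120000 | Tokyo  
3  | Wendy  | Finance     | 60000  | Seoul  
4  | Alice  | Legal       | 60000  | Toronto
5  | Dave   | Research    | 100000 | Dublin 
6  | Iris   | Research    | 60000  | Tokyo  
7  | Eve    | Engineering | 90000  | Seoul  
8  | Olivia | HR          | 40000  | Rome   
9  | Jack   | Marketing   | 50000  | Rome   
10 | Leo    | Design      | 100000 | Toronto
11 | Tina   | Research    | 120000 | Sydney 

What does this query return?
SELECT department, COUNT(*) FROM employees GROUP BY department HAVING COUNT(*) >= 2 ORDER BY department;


Groups with count >= 2:
  HR: 2 -> PASS
  Marketing: 2 -> PASS
  Research: 3 -> PASS
  Design: 1 -> filtered out
  Engineering: 1 -> filtered out
  Finance: 1 -> filtered out
  Legal: 1 -> filtered out


3 groups:
HR, 2
Marketing, 2
Research, 3


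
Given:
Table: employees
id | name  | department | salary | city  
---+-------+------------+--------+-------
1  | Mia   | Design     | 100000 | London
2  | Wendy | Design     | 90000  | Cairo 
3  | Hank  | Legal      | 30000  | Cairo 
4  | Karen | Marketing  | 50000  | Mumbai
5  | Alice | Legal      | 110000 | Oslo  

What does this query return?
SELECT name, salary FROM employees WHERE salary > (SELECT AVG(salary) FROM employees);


Subquery: AVG(salary) = 76000.0
Filtering: salary > 76000.0
  Mia (100000) -> MATCH
  Wendy (90000) -> MATCH
  Alice (110000) -> MATCH


3 rows:
Mia, 100000
Wendy, 90000
Alice, 110000


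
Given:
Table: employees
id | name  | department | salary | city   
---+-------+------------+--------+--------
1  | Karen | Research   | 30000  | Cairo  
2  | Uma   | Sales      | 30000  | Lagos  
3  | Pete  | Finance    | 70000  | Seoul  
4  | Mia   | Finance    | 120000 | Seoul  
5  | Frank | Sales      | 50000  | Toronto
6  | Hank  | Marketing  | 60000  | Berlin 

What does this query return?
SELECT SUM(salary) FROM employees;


SUM(salary) = 30000 + 30000 + 70000 + 120000 + 50000 + 60000 = 360000

360000


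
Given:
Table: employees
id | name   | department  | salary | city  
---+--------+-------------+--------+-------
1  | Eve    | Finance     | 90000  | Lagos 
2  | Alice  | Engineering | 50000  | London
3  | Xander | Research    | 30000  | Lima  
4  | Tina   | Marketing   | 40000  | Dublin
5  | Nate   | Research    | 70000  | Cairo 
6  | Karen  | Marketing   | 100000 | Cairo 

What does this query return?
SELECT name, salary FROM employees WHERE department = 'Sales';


Filtering: department = 'Sales'
Matching rows: 0

Empty result set (0 rows)


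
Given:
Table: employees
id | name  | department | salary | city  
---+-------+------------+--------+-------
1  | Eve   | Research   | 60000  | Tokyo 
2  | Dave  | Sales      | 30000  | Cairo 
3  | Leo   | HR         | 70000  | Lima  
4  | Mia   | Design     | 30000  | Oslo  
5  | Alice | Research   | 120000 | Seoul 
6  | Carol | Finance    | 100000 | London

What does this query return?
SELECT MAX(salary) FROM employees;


Salaries: 60000, 30000, 70000, 30000, 120000, 100000
MAX = 120000

120000


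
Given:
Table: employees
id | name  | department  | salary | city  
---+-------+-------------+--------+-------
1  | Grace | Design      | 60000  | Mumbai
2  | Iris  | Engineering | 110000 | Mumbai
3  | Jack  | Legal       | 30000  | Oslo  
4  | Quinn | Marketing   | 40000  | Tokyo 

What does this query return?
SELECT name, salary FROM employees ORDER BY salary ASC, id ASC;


Sorting by salary ASC, then id ASC for ties

4 rows:
Jack, 30000
Quinn, 40000
Grace, 60000
Iris, 110000


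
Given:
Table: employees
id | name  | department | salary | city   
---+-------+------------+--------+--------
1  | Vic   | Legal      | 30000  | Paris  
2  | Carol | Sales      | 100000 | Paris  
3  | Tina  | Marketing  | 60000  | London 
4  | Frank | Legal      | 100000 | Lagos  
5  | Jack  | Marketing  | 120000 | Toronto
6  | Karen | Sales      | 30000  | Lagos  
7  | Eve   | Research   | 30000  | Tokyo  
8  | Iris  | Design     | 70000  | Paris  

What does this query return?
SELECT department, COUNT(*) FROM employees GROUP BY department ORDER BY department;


Assigning each row to its department group:
  Vic -> Legal
  Carol -> Sales
  Tina -> Marketing
  Frank -> Legal
  Jack -> Marketing
  Karen -> Sales
  Eve -> Research
  Iris -> Design


5 groups:
Design, 1
Legal, 2
Marketing, 2
Research, 1
Sales, 2


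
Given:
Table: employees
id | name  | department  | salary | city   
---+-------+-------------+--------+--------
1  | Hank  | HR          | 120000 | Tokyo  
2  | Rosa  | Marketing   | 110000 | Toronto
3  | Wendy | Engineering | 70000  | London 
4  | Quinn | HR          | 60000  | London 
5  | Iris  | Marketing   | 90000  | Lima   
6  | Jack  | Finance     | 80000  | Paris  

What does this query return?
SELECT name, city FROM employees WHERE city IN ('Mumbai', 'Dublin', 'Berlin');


Filtering: city IN ('Mumbai', 'Dublin', 'Berlin')
Matching: 0 rows

Empty result set (0 rows)


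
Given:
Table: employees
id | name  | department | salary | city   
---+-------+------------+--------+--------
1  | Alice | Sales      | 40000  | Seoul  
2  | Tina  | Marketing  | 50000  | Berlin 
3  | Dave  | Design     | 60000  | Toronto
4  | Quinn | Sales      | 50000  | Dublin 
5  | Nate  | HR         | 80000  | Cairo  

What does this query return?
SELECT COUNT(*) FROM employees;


COUNT(*) counts all rows

5


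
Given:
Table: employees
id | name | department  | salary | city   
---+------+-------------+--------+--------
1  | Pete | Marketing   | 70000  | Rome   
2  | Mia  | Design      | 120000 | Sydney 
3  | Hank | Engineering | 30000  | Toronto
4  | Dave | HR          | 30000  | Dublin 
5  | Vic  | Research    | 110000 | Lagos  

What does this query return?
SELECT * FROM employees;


SELECT * returns all 5 rows with all columns

5 rows:
1, Pete, Marketing, 70000, Rome
2, Mia, Design, 120000, Sydney
3, Hank, Engineering, 30000, Toronto
4, Dave, HR, 30000, Dublin
5, Vic, Research, 110000, Lagos


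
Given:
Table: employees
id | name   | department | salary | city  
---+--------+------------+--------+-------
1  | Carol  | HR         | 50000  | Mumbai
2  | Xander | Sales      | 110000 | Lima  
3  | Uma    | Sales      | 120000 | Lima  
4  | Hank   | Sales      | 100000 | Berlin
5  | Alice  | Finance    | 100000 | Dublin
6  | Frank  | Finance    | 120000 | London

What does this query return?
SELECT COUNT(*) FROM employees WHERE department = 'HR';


Counting rows where department = 'HR'
  Carol -> MATCH


1


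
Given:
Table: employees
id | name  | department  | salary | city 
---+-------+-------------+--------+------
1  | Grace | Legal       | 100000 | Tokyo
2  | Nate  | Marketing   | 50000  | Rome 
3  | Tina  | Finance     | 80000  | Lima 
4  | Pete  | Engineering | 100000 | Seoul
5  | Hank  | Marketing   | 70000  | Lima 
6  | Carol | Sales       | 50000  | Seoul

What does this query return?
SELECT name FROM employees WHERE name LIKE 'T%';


LIKE 'T%' matches names starting with 'T'
Matching: 1

1 rows:
Tina


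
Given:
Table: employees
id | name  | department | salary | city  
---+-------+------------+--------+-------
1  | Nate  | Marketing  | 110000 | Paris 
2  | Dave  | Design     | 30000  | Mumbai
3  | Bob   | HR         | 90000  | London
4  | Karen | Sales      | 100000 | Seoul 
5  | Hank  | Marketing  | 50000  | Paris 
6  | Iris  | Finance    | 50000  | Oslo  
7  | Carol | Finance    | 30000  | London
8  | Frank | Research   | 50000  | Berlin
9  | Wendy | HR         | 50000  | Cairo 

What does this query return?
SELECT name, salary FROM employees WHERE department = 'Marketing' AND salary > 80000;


Filtering: department = 'Marketing' AND salary > 80000
Matching: 1 rows

1 rows:
Nate, 110000


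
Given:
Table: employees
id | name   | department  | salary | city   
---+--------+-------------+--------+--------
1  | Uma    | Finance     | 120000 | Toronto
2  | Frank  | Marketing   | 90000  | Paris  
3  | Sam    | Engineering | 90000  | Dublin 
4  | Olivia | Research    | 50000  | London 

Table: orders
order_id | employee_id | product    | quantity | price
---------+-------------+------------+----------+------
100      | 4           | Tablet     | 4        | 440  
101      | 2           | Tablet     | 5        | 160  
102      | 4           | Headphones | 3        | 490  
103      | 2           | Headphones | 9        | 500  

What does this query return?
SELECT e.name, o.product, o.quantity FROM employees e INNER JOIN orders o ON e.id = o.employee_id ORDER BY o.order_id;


Joining employees.id = orders.employee_id:
  employee Olivia (id=4) -> order Tablet
  employee Frank (id=2) -> order Tablet
  employee Olivia (id=4) -> order Headphones
  employee Frank (id=2) -> order Headphones


4 rows:
Olivia, Tablet, 4
Frank, Tablet, 5
Olivia, Headphones, 3
Frank, Headphones, 9


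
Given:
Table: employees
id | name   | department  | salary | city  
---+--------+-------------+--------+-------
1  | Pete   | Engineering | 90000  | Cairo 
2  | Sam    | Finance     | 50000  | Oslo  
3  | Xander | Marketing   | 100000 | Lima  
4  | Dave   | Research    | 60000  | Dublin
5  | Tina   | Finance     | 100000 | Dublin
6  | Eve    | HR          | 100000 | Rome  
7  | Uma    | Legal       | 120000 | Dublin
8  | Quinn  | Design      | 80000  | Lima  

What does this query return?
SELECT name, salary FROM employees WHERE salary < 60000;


Filtering: salary < 60000
Matching: 1 rows

1 rows:
Sam, 50000


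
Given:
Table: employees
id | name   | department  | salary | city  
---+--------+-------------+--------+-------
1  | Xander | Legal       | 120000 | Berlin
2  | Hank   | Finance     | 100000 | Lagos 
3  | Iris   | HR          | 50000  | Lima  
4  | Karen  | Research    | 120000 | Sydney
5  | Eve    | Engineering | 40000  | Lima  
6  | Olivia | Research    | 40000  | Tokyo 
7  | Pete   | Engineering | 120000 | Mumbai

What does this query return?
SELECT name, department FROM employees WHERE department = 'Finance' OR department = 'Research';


Filtering: department = 'Finance' OR 'Research'
Matching: 3 rows

3 rows:
Hank, Finance
Karen, Research
Olivia, Research


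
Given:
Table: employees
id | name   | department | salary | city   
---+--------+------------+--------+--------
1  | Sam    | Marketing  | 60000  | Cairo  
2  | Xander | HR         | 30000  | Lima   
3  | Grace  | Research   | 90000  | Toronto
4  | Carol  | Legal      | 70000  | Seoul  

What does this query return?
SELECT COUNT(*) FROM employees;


COUNT(*) counts all rows

4


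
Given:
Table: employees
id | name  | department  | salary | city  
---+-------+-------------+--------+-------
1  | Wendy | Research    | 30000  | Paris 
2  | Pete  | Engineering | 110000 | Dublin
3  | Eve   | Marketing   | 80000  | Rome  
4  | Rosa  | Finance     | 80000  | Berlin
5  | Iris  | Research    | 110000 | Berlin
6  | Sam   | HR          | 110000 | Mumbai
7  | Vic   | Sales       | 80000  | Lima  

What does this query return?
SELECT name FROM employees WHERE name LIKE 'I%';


LIKE 'I%' matches names starting with 'I'
Matching: 1

1 rows:
Iris


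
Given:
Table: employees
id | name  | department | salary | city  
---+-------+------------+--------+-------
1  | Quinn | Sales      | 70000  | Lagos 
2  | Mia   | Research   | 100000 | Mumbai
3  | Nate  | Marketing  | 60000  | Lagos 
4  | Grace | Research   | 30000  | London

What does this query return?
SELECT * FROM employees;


SELECT * returns all 4 rows with all columns

4 rows:
1, Quinn, Sales, 70000, Lagos
2, Mia, Research, 100000, Mumbai
3, Nate, Marketing, 60000, Lagos
4, Grace, Research, 30000, London


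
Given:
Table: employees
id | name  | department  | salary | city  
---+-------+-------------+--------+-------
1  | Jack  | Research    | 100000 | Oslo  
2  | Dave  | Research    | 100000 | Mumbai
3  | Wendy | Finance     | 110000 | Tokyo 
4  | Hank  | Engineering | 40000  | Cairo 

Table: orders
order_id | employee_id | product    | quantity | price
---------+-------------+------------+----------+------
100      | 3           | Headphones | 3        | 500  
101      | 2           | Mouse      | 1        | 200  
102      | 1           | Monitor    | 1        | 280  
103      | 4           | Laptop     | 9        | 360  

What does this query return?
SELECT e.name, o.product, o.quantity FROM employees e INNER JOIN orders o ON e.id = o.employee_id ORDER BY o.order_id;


Joining employees.id = orders.employee_id:
  employee Wendy (id=3) -> order Headphones
  employee Dave (id=2) -> order Mouse
  employee Jack (id=1) -> order Monitor
  employee Hank (id=4) -> order Laptop


4 rows:
Wendy, Headphones, 3
Dave, Mouse, 1
Jack, Monitor, 1
Hank, Laptop, 9


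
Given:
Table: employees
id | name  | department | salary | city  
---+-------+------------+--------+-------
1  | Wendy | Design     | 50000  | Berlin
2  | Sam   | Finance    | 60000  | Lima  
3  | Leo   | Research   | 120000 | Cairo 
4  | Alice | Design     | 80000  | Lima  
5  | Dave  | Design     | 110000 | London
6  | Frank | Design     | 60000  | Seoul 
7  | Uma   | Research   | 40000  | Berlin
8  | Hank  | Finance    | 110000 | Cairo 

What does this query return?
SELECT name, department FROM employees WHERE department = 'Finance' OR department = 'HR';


Filtering: department = 'Finance' OR 'HR'
Matching: 2 rows

2 rows:
Sam, Finance
Hank, Finance


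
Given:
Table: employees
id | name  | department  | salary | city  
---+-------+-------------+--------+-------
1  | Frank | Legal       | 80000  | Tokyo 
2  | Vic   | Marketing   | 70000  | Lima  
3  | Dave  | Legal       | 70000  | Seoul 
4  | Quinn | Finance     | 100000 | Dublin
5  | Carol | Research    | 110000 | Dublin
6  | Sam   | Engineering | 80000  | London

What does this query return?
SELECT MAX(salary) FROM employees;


Salaries: 80000, 70000, 70000, 100000, 110000, 80000
MAX = 110000

110000


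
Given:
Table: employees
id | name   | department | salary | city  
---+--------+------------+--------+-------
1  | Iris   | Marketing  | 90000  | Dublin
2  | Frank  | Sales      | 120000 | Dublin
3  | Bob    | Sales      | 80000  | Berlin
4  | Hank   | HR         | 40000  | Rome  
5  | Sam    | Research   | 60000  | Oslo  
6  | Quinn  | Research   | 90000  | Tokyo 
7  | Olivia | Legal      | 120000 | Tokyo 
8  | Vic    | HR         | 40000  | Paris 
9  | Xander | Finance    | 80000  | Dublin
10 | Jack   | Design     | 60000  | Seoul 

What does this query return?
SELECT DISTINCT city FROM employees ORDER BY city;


All 'city' values (row order): Dublin, Dublin, Berlin, Rome, Oslo, Tokyo, Tokyo, Paris, Dublin, Seoul
Removing duplicates leaves 7 unique value(s).

7 values:
Berlin
Dublin
Oslo
Paris
Rome
Seoul
Tokyo


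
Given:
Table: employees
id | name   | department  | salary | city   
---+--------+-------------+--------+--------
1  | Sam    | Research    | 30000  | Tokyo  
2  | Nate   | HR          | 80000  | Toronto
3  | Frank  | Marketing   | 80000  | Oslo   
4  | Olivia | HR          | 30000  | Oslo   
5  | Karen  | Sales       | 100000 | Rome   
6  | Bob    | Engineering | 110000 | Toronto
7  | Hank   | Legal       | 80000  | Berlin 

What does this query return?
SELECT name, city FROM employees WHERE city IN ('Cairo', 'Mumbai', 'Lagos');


Filtering: city IN ('Cairo', 'Mumbai', 'Lagos')
Matching: 0 rows

Empty result set (0 rows)


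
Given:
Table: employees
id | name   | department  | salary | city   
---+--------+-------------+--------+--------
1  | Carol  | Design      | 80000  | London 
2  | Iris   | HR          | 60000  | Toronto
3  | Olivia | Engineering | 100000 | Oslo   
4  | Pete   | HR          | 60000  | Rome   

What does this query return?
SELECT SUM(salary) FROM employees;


SUM(salary) = 80000 + 60000 + 100000 + 60000 = 300000

300000


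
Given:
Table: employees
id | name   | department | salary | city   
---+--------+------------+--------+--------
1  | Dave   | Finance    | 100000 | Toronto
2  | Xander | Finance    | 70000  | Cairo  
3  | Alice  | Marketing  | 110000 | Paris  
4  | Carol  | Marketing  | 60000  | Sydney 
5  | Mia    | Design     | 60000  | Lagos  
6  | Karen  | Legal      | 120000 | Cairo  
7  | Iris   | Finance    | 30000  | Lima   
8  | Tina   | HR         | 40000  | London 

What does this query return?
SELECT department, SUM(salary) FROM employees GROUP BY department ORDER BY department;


Summing salary within each department:
  Design: 60000 = 60000
  Finance: 100000 + 70000 + 30000 = 200000
  HR: 40000 = 40000
  Legal: 120000 = 120000
  Marketing: 110000 + 60000 = 170000


5 groups:
Design, 60000
Finance, 200000
HR, 40000
Legal, 120000
Marketing, 170000


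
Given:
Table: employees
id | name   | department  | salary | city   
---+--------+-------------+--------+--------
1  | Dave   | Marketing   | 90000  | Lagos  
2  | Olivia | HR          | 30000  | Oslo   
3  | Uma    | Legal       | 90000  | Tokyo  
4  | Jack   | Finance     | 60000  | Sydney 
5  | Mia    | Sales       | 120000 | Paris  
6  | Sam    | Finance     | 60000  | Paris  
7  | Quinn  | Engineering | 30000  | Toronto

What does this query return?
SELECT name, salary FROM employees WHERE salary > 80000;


Filtering: salary > 80000
Matching: 3 rows

3 rows:
Dave, 90000
Uma, 90000
Mia, 120000


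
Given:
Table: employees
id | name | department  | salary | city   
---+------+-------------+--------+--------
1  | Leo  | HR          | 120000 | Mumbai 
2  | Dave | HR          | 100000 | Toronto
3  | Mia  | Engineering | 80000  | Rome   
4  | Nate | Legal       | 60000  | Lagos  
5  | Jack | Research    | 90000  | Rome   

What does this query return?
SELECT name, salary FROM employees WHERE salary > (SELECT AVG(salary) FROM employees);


Subquery: AVG(salary) = 90000.0
Filtering: salary > 90000.0
  Leo (120000) -> MATCH
  Dave (100000) -> MATCH


2 rows:
Leo, 120000
Dave, 100000


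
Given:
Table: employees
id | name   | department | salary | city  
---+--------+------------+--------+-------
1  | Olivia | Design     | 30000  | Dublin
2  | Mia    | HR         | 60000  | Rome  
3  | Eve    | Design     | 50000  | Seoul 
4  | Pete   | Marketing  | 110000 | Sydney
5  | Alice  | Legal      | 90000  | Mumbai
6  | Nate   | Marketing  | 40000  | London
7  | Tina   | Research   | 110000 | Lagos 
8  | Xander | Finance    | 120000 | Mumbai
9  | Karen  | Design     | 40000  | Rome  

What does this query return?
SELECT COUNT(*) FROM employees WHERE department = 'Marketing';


Counting rows where department = 'Marketing'
  Pete -> MATCH
  Nate -> MATCH


2


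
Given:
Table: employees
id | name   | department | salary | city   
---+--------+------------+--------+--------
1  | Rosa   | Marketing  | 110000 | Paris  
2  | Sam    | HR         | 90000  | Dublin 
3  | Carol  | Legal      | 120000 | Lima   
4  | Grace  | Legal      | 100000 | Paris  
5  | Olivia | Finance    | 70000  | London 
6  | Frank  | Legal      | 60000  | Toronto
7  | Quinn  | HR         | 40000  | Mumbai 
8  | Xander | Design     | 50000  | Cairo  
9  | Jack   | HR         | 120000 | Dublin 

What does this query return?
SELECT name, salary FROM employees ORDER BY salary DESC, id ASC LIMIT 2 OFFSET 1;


Sort by salary DESC (id ASC tiebreak), then skip 1 and take 2
Rows 2 through 3

2 rows:
Jack, 120000
Rosa, 110000


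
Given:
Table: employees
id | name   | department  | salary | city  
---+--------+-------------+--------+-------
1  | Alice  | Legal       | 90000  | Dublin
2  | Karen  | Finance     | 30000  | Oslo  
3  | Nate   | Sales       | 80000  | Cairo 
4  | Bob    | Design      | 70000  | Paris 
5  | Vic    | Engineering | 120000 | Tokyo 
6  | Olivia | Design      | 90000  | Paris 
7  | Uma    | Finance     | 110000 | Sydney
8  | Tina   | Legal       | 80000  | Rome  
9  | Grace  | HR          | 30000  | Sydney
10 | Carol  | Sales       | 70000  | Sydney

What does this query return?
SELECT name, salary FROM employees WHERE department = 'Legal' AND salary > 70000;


Filtering: department = 'Legal' AND salary > 70000
Matching: 2 rows

2 rows:
Alice, 90000
Tina, 80000


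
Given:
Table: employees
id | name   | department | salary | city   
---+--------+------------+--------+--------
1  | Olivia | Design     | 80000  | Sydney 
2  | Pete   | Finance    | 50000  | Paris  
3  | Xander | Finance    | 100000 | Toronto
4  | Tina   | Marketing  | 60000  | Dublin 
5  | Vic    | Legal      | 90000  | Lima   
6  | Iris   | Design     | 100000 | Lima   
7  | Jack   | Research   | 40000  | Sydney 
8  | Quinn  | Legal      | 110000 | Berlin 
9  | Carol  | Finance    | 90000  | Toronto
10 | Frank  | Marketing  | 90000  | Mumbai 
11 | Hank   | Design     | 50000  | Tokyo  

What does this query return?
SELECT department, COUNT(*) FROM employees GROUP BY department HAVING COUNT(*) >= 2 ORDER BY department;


Groups with count >= 2:
  Design: 3 -> PASS
  Finance: 3 -> PASS
  Legal: 2 -> PASS
  Marketing: 2 -> PASS
  Research: 1 -> filtered out


4 groups:
Design, 3
Finance, 3
Legal, 2
Marketing, 2


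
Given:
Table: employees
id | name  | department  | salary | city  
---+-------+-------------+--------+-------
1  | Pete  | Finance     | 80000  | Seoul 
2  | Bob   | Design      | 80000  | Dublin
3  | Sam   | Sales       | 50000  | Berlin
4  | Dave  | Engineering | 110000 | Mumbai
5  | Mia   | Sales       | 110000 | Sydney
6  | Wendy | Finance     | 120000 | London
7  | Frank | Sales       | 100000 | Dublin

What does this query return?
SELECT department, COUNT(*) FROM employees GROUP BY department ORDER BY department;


Assigning each row to its department group:
  Pete -> Finance
  Bob -> Design
  Sam -> Sales
  Dave -> Engineering
  Mia -> Sales
  Wendy -> Finance
  Frank -> Sales


4 groups:
Design, 1
Engineering, 1
Finance, 2
Sales, 3


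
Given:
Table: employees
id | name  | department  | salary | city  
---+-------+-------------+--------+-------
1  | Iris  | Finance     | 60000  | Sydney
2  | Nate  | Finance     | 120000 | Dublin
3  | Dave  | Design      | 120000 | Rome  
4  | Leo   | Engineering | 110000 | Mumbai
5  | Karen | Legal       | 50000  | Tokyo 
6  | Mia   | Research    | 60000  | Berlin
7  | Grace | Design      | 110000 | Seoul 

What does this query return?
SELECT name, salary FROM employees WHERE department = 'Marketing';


Filtering: department = 'Marketing'
Matching rows: 0

Empty result set (0 rows)


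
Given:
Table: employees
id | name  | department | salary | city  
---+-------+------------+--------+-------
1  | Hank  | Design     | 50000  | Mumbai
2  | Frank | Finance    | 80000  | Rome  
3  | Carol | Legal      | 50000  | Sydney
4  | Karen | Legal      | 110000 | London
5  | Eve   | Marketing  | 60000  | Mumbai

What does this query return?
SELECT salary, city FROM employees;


Projecting columns: salary, city

5 rows:
50000, Mumbai
80000, Rome
50000, Sydney
110000, London
60000, Mumbai


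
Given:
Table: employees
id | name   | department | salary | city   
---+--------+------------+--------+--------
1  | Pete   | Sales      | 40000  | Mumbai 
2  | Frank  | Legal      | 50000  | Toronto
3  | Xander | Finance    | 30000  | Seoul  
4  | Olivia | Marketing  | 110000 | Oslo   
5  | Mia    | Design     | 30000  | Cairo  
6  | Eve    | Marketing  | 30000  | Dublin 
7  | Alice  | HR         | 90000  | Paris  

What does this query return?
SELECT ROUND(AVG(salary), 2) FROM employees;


SUM(salary) = 380000
COUNT = 7
ROUND(AVG, 2) = ROUND(380000 / 7, 2) = 54285.71

54285.71


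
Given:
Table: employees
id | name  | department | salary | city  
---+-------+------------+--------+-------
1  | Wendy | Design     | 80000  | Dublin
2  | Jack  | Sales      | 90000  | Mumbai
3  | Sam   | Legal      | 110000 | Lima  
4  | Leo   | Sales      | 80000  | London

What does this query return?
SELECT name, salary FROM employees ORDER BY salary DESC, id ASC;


Sorting by salary DESC, then id ASC for ties

4 rows:
Sam, 110000
Jack, 90000
Wendy, 80000
Leo, 80000


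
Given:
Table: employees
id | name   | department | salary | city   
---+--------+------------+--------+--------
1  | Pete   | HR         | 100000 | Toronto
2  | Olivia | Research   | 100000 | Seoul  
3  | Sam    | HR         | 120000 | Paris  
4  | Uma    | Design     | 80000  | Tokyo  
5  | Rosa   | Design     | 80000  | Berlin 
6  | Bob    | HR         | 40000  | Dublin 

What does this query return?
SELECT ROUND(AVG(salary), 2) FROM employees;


SUM(salary) = 520000
COUNT = 6
ROUND(AVG, 2) = ROUND(520000 / 6, 2) = 86666.67

86666.67


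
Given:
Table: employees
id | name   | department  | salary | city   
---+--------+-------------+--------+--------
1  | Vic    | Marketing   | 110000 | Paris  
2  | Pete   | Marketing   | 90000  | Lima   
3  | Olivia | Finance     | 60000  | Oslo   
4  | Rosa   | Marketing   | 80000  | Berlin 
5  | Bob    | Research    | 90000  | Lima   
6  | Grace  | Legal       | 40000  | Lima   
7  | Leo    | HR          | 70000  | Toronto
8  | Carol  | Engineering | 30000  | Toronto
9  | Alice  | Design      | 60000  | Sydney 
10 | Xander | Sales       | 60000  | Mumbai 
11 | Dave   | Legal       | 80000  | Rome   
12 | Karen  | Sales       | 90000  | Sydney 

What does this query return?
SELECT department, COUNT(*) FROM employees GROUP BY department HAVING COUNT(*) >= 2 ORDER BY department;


Groups with count >= 2:
  Legal: 2 -> PASS
  Marketing: 3 -> PASS
  Sales: 2 -> PASS
  Design: 1 -> filtered out
  Engineering: 1 -> filtered out
  Finance: 1 -> filtered out
  HR: 1 -> filtered out
  Research: 1 -> filtered out


3 groups:
Legal, 2
Marketing, 3
Sales, 2


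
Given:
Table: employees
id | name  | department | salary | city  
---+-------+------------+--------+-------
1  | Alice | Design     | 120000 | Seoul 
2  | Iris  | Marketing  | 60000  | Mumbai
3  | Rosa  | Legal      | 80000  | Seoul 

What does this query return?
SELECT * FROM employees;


SELECT * returns all 3 rows with all columns

3 rows:
1, Alice, Design, 120000, Seoul
2, Iris, Marketing, 60000, Mumbai
3, Rosa, Legal, 80000, Seoul
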